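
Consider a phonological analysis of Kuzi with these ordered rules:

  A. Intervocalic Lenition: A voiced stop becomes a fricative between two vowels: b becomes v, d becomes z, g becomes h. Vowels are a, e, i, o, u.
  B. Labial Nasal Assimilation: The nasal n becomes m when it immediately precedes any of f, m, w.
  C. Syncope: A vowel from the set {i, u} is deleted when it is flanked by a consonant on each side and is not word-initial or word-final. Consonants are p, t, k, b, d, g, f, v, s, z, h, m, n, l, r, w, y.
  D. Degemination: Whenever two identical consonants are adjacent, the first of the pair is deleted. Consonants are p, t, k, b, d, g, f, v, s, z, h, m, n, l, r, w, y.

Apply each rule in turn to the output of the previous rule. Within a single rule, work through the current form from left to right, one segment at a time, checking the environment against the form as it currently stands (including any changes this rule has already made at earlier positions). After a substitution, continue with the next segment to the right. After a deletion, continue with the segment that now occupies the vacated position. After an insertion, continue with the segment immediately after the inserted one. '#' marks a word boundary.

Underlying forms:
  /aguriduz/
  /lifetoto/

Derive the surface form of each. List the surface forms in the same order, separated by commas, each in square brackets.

[ahrz], [lfetoto]

/aguriduz/:
  A Intervocalic Lenition: [aguriduz] → [ahurizuz]
  B Labial Nasal Assimilation: no change — [ahurizuz]
  C Syncope: [ahurizuz] → [ahrzz]
  D Degemination: [ahrzz] → [ahrz]
/lifetoto/:
  A Intervocalic Lenition: no change — [lifetoto]
  B Labial Nasal Assimilation: no change — [lifetoto]
  C Syncope: [lifetoto] → [lfetoto]
  D Degemination: no change — [lfetoto]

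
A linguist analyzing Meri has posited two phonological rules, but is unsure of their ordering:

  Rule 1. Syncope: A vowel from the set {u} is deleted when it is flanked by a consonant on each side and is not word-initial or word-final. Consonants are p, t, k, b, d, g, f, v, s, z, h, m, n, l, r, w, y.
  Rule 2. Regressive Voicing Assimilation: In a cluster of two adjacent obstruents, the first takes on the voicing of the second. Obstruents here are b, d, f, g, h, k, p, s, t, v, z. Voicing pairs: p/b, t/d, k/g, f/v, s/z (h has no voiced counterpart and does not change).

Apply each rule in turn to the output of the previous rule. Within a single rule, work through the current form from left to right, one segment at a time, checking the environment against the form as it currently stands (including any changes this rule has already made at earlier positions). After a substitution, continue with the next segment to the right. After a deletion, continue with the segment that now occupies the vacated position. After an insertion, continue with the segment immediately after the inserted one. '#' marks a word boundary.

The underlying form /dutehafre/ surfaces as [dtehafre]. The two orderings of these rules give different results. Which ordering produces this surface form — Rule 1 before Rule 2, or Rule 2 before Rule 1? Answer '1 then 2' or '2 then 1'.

2 then 1

Order 1 then 2:
  1 Syncope: [dutehafre] → [dtehafre]
  2 Regressive Voicing Assimilation: [dtehafre] → [ttehafre]
  result: [ttehafre]
Order 2 then 1:
  2 Regressive Voicing Assimilation: no change — [dutehafre]
  1 Syncope: [dutehafre] → [dtehafre]
  result: [dtehafre]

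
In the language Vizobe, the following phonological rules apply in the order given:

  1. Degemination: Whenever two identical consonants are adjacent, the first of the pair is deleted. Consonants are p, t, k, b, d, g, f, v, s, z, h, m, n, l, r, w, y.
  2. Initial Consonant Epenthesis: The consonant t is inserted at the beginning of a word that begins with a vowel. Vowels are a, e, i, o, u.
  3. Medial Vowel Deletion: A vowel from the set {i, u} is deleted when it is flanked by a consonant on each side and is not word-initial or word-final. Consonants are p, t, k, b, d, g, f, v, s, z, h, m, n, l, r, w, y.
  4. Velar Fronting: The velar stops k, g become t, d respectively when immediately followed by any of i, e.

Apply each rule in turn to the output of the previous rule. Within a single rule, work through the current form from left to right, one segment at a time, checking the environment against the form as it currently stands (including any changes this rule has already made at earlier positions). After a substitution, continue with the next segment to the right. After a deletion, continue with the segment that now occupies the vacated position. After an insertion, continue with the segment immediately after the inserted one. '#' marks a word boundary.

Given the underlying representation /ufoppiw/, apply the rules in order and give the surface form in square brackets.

1 Degemination: [ufoppiw] → [ufopiw]
2 Initial Consonant Epenthesis: [ufopiw] → [tufopiw]
3 Medial Vowel Deletion: [tufopiw] → [tfopw]
4 Velar Fronting: no change — [tfopw]

[tfopw]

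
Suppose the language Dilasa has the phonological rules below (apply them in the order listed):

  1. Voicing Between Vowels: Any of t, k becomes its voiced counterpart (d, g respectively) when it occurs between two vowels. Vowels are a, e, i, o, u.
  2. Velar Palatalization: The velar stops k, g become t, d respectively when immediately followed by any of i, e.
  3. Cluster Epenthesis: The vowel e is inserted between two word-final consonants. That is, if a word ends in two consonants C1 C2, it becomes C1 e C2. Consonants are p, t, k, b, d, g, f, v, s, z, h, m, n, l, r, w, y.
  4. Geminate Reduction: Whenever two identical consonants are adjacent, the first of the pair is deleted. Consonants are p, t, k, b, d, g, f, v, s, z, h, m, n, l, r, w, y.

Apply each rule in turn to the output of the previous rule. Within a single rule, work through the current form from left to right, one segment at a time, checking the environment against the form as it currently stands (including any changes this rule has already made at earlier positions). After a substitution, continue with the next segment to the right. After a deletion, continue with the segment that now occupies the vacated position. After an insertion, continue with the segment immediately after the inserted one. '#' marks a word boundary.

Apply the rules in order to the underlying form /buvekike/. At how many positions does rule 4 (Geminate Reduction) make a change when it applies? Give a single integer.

0

1 Voicing Between Vowels: [buvekike] → [buvegige]
2 Velar Palatalization: [buvegige] → [buvedide]
3 Cluster Epenthesis: no change — [buvedide]
4 Geminate Reduction: no change — [buvedide]
Rule 4 changed 0 position(s).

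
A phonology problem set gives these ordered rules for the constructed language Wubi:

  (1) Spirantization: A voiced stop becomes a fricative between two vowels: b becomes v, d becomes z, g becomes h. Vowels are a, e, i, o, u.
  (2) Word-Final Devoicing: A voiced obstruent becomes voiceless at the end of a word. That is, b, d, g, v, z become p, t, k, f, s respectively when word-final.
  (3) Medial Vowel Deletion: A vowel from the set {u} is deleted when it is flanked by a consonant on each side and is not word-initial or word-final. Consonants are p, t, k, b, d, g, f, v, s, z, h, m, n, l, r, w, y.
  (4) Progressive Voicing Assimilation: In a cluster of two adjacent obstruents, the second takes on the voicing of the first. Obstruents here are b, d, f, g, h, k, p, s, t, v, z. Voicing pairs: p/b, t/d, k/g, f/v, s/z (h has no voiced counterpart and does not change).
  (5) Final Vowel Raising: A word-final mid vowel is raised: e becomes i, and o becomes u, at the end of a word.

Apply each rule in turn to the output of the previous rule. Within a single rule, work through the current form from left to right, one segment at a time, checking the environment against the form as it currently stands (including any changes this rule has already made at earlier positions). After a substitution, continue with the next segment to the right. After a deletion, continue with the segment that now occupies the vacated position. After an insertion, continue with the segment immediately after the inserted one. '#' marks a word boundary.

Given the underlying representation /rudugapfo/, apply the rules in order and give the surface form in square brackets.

(1) Spirantization: [rudugapfo] → [ruzuhapfo]
(2) Word-Final Devoicing: no change — [ruzuhapfo]
(3) Medial Vowel Deletion: [ruzuhapfo] → [rzhapfo]
(4) Progressive Voicing Assimilation: no change — [rzhapfo]
(5) Final Vowel Raising: [rzhapfo] → [rzhapfu]

[rzhapfu]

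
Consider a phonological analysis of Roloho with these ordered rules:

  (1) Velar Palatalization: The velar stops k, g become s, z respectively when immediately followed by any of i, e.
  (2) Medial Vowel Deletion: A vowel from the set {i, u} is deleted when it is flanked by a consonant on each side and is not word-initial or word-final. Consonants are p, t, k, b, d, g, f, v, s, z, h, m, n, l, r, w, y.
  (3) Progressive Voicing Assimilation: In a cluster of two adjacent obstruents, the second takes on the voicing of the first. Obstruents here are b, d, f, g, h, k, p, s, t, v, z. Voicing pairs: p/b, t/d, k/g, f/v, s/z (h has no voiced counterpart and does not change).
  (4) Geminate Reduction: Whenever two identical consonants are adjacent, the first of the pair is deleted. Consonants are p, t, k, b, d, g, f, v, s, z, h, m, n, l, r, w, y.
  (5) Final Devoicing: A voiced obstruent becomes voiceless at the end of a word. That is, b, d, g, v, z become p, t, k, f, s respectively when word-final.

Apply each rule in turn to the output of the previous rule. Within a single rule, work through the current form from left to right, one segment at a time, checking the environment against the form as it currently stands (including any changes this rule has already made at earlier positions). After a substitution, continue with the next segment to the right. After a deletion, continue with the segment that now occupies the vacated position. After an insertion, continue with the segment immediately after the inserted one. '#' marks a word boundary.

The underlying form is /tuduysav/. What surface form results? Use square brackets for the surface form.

(1) Velar Palatalization: no change — [tuduysav]
(2) Medial Vowel Deletion: [tuduysav] → [tdysav]
(3) Progressive Voicing Assimilation: [tdysav] → [ttysav]
(4) Geminate Reduction: [ttysav] → [tysav]
(5) Final Devoicing: [tysav] → [tysaf]

[tysaf]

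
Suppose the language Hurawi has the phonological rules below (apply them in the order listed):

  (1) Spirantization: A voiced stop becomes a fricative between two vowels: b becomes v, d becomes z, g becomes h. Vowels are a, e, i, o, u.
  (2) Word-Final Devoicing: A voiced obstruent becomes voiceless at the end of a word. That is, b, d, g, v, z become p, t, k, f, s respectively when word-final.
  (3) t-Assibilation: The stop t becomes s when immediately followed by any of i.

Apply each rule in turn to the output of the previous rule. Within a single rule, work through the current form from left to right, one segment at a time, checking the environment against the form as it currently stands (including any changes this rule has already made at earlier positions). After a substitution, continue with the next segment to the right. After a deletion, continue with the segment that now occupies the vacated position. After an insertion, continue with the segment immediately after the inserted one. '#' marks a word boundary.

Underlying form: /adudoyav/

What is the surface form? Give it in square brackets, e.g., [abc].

[azuzoyaf]

(1) Spirantization: [adudoyav] → [azuzoyav]
(2) Word-Final Devoicing: [azuzoyav] → [azuzoyaf]
(3) t-Assibilation: no change — [azuzoyaf]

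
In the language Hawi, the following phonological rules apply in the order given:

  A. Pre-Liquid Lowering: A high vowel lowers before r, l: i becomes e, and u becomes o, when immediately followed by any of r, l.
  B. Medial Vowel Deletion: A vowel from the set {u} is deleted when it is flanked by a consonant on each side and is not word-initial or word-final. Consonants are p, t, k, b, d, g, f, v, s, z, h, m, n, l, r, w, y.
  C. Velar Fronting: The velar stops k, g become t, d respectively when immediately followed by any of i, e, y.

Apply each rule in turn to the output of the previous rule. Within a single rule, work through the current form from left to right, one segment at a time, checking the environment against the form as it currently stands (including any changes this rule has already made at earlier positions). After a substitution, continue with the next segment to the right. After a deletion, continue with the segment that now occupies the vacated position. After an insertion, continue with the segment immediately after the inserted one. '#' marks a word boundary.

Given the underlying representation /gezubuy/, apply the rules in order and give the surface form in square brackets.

A Pre-Liquid Lowering: no change — [gezubuy]
B Medial Vowel Deletion: [gezubuy] → [gezby]
C Velar Fronting: [gezby] → [dezby]

[dezby]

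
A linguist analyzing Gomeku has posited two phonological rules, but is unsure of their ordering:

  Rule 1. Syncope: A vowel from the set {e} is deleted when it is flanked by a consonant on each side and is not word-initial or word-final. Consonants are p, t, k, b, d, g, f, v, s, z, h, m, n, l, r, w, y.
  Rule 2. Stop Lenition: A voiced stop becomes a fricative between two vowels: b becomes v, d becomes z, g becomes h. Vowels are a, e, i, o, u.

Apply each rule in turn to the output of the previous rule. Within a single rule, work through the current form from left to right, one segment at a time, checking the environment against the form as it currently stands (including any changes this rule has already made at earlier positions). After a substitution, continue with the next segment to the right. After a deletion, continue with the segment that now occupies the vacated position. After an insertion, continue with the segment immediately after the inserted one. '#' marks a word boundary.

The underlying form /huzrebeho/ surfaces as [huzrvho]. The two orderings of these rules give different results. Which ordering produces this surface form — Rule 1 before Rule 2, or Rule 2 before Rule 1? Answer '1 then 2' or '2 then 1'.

Order 1 then 2:
  1 Syncope: [huzrebeho] → [huzrbho]
  2 Stop Lenition: no change — [huzrbho]
  result: [huzrbho]
Order 2 then 1:
  2 Stop Lenition: [huzrebeho] → [huzreveho]
  1 Syncope: [huzreveho] → [huzrvho]
  result: [huzrvho]

2 then 1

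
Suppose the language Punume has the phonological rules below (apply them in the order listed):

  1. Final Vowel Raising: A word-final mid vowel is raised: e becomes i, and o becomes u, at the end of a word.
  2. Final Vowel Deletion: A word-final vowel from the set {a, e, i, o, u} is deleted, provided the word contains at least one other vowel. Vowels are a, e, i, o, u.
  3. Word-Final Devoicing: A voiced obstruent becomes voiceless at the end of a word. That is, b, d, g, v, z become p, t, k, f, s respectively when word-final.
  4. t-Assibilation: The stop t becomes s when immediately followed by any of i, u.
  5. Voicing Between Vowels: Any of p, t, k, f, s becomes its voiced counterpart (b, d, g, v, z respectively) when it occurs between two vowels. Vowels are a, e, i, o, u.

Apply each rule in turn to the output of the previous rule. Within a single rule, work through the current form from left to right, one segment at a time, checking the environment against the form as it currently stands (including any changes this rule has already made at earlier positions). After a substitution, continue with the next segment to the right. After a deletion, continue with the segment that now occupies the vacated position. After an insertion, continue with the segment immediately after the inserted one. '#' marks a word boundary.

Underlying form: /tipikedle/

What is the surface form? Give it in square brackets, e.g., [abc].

1 Final Vowel Raising: [tipikedle] → [tipikedli]
2 Final Vowel Deletion: [tipikedli] → [tipikedl]
3 Word-Final Devoicing: no change — [tipikedl]
4 t-Assibilation: [tipikedl] → [sipikedl]
5 Voicing Between Vowels: [sipikedl] → [sibigedl]

[sibigedl]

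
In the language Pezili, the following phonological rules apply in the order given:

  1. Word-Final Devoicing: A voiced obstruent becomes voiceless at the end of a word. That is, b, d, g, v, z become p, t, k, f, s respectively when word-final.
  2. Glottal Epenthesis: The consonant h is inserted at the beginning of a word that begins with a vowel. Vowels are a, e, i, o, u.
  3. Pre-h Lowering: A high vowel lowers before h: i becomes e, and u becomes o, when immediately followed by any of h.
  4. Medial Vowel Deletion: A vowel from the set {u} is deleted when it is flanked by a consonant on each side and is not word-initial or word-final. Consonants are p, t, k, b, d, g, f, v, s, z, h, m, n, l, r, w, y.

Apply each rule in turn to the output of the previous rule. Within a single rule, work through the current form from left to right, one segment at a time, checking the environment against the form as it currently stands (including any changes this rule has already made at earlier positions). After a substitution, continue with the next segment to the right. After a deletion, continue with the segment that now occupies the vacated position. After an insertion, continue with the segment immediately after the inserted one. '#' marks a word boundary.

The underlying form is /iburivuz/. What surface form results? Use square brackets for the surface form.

1 Word-Final Devoicing: [iburivuz] → [iburivus]
2 Glottal Epenthesis: [iburivus] → [hiburivus]
3 Pre-h Lowering: no change — [hiburivus]
4 Medial Vowel Deletion: [hiburivus] → [hibrivs]

[hibrivs]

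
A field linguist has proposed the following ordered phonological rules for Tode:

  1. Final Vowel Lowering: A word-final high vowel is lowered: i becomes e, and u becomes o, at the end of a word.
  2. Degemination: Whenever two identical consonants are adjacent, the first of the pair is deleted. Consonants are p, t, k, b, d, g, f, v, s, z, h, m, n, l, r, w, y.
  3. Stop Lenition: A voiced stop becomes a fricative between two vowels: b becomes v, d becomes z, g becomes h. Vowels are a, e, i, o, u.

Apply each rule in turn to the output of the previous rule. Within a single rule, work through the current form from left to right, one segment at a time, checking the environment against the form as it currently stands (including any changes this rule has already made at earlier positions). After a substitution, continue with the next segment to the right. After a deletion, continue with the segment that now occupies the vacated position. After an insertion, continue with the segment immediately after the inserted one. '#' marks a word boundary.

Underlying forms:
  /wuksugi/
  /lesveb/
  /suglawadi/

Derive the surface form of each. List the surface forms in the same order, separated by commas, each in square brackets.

[wuksuhe], [lesveb], [suglawaze]

/wuksugi/:
  1 Final Vowel Lowering: [wuksugi] → [wuksuge]
  2 Degemination: no change — [wuksuge]
  3 Stop Lenition: [wuksuge] → [wuksuhe]
/lesveb/:
  1 Final Vowel Lowering: no change — [lesveb]
  2 Degemination: no change — [lesveb]
  3 Stop Lenition: no change — [lesveb]
/suglawadi/:
  1 Final Vowel Lowering: [suglawadi] → [suglawade]
  2 Degemination: no change — [suglawade]
  3 Stop Lenition: [suglawade] → [suglawaze]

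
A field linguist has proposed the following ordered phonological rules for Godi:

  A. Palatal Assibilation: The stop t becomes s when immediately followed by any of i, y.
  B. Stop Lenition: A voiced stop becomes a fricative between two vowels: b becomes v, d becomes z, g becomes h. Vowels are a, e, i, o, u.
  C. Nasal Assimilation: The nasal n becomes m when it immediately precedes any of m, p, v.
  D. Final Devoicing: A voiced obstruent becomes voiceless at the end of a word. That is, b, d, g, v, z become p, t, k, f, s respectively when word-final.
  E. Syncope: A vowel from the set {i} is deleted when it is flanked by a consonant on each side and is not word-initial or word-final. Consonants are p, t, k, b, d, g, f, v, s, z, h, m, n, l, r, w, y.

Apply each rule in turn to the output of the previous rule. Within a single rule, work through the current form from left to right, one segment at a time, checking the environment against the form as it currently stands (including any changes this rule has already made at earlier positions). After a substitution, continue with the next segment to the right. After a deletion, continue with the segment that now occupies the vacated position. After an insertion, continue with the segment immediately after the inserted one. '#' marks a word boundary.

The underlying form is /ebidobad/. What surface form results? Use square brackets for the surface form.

A Palatal Assibilation: no change — [ebidobad]
B Stop Lenition: [ebidobad] → [evizovad]
C Nasal Assimilation: no change — [evizovad]
D Final Devoicing: [evizovad] → [evizovat]
E Syncope: [evizovat] → [evzovat]

[evzovat]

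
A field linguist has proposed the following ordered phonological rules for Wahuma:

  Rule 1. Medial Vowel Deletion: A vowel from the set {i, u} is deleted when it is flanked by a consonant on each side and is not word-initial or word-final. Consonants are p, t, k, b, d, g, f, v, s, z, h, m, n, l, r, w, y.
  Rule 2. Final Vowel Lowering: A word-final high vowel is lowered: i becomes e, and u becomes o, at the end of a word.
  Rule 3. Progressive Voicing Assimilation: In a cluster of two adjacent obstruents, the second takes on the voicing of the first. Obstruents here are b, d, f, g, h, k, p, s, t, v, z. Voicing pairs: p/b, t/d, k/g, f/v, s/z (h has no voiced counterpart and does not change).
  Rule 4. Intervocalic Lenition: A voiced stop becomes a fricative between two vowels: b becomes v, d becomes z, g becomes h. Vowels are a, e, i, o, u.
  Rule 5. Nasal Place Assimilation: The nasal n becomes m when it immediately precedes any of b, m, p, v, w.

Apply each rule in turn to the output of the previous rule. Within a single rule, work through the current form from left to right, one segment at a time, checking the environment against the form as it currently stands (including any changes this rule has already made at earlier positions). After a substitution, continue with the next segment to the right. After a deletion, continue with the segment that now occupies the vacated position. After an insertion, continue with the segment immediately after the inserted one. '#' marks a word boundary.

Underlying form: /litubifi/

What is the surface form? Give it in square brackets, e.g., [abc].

Rule 1 Medial Vowel Deletion: [litubifi] → [ltbfi]
Rule 2 Final Vowel Lowering: [ltbfi] → [ltbfe]
Rule 3 Progressive Voicing Assimilation: [ltbfe] → [ltpfe]
Rule 4 Intervocalic Lenition: no change — [ltpfe]
Rule 5 Nasal Place Assimilation: no change — [ltpfe]

[ltpfe]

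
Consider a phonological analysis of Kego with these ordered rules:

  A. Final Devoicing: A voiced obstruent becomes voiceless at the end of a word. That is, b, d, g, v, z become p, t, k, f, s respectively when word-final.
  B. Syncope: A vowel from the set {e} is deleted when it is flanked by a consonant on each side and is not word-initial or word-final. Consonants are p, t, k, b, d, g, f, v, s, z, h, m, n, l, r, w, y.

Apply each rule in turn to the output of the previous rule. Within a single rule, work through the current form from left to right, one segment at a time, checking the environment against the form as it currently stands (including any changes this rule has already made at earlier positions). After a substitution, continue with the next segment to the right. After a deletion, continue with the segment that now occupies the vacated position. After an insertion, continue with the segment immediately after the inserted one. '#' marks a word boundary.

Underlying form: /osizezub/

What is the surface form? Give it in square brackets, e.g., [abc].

[osizzup]

A Final Devoicing: [osizezub] → [osizezup]
B Syncope: [osizezup] → [osizzup]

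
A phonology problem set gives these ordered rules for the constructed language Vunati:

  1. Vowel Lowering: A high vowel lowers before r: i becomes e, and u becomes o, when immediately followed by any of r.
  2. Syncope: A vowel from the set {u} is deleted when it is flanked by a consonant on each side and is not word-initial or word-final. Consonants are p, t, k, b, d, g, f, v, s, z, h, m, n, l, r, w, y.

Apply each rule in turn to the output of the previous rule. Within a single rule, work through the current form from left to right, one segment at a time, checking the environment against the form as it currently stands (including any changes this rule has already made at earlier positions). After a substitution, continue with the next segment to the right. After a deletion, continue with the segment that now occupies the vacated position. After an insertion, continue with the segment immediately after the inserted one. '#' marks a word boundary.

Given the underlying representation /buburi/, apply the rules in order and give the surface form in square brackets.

[bbori]

1 Vowel Lowering: [buburi] → [bubori]
2 Syncope: [bubori] → [bbori]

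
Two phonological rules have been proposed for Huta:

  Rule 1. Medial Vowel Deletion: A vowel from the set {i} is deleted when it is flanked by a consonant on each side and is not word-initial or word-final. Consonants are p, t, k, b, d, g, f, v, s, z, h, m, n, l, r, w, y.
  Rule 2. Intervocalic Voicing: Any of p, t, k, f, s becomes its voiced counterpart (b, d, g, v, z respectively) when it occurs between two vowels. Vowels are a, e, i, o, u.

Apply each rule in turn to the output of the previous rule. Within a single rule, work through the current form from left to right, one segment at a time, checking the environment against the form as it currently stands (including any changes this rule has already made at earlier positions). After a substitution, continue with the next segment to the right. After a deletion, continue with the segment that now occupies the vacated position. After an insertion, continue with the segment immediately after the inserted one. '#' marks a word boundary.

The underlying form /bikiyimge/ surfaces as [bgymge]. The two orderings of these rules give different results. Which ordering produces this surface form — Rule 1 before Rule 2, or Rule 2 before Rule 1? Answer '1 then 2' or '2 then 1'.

2 then 1

Order 1 then 2:
  1 Medial Vowel Deletion: [bikiyimge] → [bkymge]
  2 Intervocalic Voicing: no change — [bkymge]
  result: [bkymge]
Order 2 then 1:
  2 Intervocalic Voicing: [bikiyimge] → [bigiyimge]
  1 Medial Vowel Deletion: [bigiyimge] → [bgymge]
  result: [bgymge]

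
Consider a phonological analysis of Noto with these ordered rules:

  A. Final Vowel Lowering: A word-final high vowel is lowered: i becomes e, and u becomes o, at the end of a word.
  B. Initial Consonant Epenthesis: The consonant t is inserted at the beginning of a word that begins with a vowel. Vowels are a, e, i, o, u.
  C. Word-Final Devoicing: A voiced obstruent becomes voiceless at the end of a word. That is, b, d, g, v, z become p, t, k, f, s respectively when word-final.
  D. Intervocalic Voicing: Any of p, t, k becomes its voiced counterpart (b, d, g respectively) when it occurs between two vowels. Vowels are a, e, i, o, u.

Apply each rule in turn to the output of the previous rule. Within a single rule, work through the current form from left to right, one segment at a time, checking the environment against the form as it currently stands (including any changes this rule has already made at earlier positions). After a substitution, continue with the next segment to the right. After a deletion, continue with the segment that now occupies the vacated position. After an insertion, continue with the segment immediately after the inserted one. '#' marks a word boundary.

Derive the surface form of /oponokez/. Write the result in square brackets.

[tobonoges]

A Final Vowel Lowering: no change — [oponokez]
B Initial Consonant Epenthesis: [oponokez] → [toponokez]
C Word-Final Devoicing: [toponokez] → [toponokes]
D Intervocalic Voicing: [toponokes] → [tobonoges]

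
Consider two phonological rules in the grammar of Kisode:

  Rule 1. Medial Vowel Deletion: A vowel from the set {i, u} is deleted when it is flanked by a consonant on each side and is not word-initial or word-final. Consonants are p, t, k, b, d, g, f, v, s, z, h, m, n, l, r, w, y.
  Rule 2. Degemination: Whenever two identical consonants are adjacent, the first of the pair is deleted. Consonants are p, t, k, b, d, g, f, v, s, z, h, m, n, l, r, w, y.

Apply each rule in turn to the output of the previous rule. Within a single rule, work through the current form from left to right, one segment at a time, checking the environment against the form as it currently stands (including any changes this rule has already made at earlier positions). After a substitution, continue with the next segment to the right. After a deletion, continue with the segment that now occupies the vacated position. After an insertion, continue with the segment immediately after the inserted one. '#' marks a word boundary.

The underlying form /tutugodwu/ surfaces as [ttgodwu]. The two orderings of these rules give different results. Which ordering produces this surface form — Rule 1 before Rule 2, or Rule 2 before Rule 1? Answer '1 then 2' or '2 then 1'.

2 then 1

Order 1 then 2:
  1 Medial Vowel Deletion: [tutugodwu] → [ttgodwu]
  2 Degemination: [ttgodwu] → [tgodwu]
  result: [tgodwu]
Order 2 then 1:
  2 Degemination: no change — [tutugodwu]
  1 Medial Vowel Deletion: [tutugodwu] → [ttgodwu]
  result: [ttgodwu]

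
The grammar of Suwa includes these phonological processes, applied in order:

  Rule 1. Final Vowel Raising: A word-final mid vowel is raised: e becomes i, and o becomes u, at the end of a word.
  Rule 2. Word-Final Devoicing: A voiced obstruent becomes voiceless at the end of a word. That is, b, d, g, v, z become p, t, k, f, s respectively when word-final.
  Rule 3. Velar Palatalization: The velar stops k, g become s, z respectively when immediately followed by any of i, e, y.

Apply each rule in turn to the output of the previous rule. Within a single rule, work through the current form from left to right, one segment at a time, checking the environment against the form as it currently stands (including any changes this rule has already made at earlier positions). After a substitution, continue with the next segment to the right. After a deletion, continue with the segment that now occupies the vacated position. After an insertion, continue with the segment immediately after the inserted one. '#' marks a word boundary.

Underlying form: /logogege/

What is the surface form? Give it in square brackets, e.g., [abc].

[logozezi]

Rule 1 Final Vowel Raising: [logogege] → [logogegi]
Rule 2 Word-Final Devoicing: no change — [logogegi]
Rule 3 Velar Palatalization: [logogegi] → [logozezi]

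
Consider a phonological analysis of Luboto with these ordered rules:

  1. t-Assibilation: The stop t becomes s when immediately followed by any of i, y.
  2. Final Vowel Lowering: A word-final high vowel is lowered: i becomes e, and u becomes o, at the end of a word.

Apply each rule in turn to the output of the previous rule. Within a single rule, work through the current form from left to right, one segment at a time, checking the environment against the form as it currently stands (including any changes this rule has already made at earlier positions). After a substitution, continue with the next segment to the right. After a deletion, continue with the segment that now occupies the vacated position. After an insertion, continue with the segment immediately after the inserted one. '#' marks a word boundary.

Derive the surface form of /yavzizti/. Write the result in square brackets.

1 t-Assibilation: [yavzizti] → [yavzizsi]
2 Final Vowel Lowering: [yavzizsi] → [yavzizse]

[yavzizse]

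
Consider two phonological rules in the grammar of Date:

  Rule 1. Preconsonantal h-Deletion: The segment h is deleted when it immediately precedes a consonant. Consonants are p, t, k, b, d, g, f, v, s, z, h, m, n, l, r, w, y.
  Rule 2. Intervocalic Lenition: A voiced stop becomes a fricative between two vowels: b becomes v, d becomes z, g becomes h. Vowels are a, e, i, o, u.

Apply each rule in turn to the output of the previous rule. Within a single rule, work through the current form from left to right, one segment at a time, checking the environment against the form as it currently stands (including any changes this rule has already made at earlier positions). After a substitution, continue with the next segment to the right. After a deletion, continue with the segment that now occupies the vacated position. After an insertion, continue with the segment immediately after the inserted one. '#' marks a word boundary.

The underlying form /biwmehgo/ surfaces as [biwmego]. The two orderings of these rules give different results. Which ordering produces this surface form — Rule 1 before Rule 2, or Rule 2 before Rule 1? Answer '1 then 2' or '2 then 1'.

Order 1 then 2:
  1 Preconsonantal h-Deletion: [biwmehgo] → [biwmego]
  2 Intervocalic Lenition: [biwmego] → [biwmeho]
  result: [biwmeho]
Order 2 then 1:
  2 Intervocalic Lenition: no change — [biwmehgo]
  1 Preconsonantal h-Deletion: [biwmehgo] → [biwmego]
  result: [biwmego]

2 then 1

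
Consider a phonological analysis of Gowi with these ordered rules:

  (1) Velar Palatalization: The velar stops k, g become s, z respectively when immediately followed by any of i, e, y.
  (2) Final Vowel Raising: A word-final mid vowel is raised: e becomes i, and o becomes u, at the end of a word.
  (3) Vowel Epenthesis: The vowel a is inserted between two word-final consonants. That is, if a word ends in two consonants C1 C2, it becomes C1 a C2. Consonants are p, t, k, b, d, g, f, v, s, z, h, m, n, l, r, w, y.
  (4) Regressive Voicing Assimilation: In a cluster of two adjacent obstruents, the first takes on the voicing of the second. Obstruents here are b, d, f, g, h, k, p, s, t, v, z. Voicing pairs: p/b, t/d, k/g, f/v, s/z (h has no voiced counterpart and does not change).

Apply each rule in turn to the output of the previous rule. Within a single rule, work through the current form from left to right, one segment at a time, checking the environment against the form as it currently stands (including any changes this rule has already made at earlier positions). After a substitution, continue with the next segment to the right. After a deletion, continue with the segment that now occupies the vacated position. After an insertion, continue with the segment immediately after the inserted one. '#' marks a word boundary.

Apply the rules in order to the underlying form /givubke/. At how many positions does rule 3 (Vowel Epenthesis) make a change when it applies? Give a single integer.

0

(1) Velar Palatalization: [givubke] → [zivubse]
(2) Final Vowel Raising: [zivubse] → [zivubsi]
(3) Vowel Epenthesis: no change — [zivubsi]
(4) Regressive Voicing Assimilation: [zivubsi] → [zivupsi]
Rule 3 changed 0 position(s).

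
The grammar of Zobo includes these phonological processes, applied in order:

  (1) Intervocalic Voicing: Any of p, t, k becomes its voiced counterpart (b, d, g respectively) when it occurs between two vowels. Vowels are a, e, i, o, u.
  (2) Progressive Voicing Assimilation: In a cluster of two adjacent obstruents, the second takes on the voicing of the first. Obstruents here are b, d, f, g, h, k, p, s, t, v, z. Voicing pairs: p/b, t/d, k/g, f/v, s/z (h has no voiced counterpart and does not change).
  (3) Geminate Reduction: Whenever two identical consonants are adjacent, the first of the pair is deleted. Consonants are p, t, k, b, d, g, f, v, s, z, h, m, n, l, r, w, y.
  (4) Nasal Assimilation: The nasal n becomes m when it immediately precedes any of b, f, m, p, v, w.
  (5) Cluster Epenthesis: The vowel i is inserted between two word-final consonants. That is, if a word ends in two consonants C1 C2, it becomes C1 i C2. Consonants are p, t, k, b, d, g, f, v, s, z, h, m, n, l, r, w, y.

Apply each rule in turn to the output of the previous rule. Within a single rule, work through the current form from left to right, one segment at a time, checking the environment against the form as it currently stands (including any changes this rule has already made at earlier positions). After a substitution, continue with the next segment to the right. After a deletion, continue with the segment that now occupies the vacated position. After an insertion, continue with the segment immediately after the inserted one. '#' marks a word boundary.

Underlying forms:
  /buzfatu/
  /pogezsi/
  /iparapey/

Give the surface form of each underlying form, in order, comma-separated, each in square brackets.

/buzfatu/:
  (1) Intervocalic Voicing: [buzfatu] → [buzfadu]
  (2) Progressive Voicing Assimilation: [buzfadu] → [buzvadu]
  (3) Geminate Reduction: no change — [buzvadu]
  (4) Nasal Assimilation: no change — [buzvadu]
  (5) Cluster Epenthesis: no change — [buzvadu]
/pogezsi/:
  (1) Intervocalic Voicing: no change — [pogezsi]
  (2) Progressive Voicing Assimilation: [pogezsi] → [pogezzi]
  (3) Geminate Reduction: [pogezzi] → [pogezi]
  (4) Nasal Assimilation: no change — [pogezi]
  (5) Cluster Epenthesis: no change — [pogezi]
/iparapey/:
  (1) Intervocalic Voicing: [iparapey] → [ibarabey]
  (2) Progressive Voicing Assimilation: no change — [ibarabey]
  (3) Geminate Reduction: no change — [ibarabey]
  (4) Nasal Assimilation: no change — [ibarabey]
  (5) Cluster Epenthesis: no change — [ibarabey]

[buzvadu], [pogezi], [ibarabey]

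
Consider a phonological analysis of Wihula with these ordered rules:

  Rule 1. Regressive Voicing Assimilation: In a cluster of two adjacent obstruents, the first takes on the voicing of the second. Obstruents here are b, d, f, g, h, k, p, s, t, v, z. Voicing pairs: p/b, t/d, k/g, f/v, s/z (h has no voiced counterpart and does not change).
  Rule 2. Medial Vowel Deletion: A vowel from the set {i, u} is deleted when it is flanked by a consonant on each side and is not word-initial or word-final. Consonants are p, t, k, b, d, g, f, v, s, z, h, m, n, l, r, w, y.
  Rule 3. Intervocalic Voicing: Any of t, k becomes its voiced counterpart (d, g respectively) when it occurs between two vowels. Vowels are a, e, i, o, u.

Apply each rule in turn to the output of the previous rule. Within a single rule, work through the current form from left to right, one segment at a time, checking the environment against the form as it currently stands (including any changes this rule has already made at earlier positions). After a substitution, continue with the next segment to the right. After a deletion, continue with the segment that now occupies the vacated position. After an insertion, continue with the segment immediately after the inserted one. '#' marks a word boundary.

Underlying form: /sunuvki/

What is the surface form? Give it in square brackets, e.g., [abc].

[snfki]

Rule 1 Regressive Voicing Assimilation: [sunuvki] → [sunufki]
Rule 2 Medial Vowel Deletion: [sunufki] → [snfki]
Rule 3 Intervocalic Voicing: no change — [snfki]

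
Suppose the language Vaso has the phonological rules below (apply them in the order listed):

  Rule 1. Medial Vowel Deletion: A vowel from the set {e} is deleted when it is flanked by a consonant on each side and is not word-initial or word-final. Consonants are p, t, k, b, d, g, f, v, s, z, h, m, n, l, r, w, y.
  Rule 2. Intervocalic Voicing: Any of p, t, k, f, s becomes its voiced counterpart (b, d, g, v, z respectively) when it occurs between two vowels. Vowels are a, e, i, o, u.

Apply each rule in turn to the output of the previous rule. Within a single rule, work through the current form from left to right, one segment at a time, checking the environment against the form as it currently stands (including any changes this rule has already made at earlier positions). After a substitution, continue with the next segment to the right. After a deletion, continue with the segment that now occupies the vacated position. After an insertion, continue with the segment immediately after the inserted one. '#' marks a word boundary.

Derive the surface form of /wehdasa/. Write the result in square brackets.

[whdaza]

Rule 1 Medial Vowel Deletion: [wehdasa] → [whdasa]
Rule 2 Intervocalic Voicing: [whdasa] → [whdaza]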